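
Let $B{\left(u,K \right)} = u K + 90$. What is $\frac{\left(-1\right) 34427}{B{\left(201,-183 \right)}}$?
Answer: $\frac{34427}{36693} \approx 0.93824$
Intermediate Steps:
$B{\left(u,K \right)} = 90 + K u$ ($B{\left(u,K \right)} = K u + 90 = 90 + K u$)
$\frac{\left(-1\right) 34427}{B{\left(201,-183 \right)}} = \frac{\left(-1\right) 34427}{90 - 36783} = - \frac{34427}{90 - 36783} = - \frac{34427}{-36693} = \left(-34427\right) \left(- \frac{1}{36693}\right) = \frac{34427}{36693}$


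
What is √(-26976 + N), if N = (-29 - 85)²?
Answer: 2*I*√3495 ≈ 118.24*I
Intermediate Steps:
N = 12996 (N = (-114)² = 12996)
√(-26976 + N) = √(-26976 + 12996) = √(-13980) = 2*I*√3495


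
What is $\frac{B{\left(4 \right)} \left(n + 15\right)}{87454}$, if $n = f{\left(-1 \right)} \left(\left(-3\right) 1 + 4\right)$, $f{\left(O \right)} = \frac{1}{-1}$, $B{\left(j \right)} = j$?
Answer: $\frac{28}{43727} \approx 0.00064034$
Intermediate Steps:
$f{\left(O \right)} = -1$
$n = -1$ ($n = - (\left(-3\right) 1 + 4) = - (-3 + 4) = \left(-1\right) 1 = -1$)
$\frac{B{\left(4 \right)} \left(n + 15\right)}{87454} = \frac{4 \left(-1 + 15\right)}{87454} = 4 \cdot 14 \cdot \frac{1}{87454} = 56 \cdot \frac{1}{87454} = \frac{28}{43727}$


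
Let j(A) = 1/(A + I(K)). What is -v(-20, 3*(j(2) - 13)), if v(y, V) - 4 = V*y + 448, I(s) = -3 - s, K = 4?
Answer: -1244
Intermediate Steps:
j(A) = 1/(-7 + A) (j(A) = 1/(A + (-3 - 1*4)) = 1/(A + (-3 - 4)) = 1/(A - 7) = 1/(-7 + A))
v(y, V) = 452 + V*y (v(y, V) = 4 + (V*y + 448) = 4 + (448 + V*y) = 452 + V*y)
-v(-20, 3*(j(2) - 13)) = -(452 + (3*(1/(-7 + 2) - 13))*(-20)) = -(452 + (3*(1/(-5) - 13))*(-20)) = -(452 + (3*(-⅕ - 13))*(-20)) = -(452 + (3*(-66/5))*(-20)) = -(452 - 198/5*(-20)) = -(452 + 792) = -1*1244 = -1244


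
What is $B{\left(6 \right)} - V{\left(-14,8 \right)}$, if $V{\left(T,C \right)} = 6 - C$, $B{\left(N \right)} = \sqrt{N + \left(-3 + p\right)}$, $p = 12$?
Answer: $2 + \sqrt{15} \approx 5.873$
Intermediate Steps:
$B{\left(N \right)} = \sqrt{9 + N}$ ($B{\left(N \right)} = \sqrt{N + \left(-3 + 12\right)} = \sqrt{N + 9} = \sqrt{9 + N}$)
$B{\left(6 \right)} - V{\left(-14,8 \right)} = \sqrt{9 + 6} - \left(6 - 8\right) = \sqrt{15} - \left(6 - 8\right) = \sqrt{15} - -2 = \sqrt{15} + 2 = 2 + \sqrt{15}$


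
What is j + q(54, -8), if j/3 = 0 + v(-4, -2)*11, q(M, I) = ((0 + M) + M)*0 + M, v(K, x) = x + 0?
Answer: -12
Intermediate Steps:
v(K, x) = x
q(M, I) = M (q(M, I) = (M + M)*0 + M = (2*M)*0 + M = 0 + M = M)
j = -66 (j = 3*(0 - 2*11) = 3*(0 - 22) = 3*(-22) = -66)
j + q(54, -8) = -66 + 54 = -12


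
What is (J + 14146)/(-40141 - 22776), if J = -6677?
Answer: -7469/62917 ≈ -0.11871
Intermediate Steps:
(J + 14146)/(-40141 - 22776) = (-6677 + 14146)/(-40141 - 22776) = 7469/(-62917) = 7469*(-1/62917) = -7469/62917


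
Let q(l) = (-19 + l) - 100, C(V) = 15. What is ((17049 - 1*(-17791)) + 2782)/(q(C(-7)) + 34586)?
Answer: 18811/17241 ≈ 1.0911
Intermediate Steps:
q(l) = -119 + l
((17049 - 1*(-17791)) + 2782)/(q(C(-7)) + 34586) = ((17049 - 1*(-17791)) + 2782)/((-119 + 15) + 34586) = ((17049 + 17791) + 2782)/(-104 + 34586) = (34840 + 2782)/34482 = 37622*(1/34482) = 18811/17241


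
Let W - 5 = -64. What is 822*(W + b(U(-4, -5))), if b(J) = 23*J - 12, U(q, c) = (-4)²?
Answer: 244134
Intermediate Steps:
W = -59 (W = 5 - 64 = -59)
U(q, c) = 16
b(J) = -12 + 23*J
822*(W + b(U(-4, -5))) = 822*(-59 + (-12 + 23*16)) = 822*(-59 + (-12 + 368)) = 822*(-59 + 356) = 822*297 = 244134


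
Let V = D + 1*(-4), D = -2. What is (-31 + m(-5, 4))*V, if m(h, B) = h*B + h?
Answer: 336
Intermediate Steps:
m(h, B) = h + B*h (m(h, B) = B*h + h = h + B*h)
V = -6 (V = -2 + 1*(-4) = -2 - 4 = -6)
(-31 + m(-5, 4))*V = (-31 - 5*(1 + 4))*(-6) = (-31 - 5*5)*(-6) = (-31 - 25)*(-6) = -56*(-6) = 336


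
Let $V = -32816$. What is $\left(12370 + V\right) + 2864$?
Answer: $-17582$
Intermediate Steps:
$\left(12370 + V\right) + 2864 = \left(12370 - 32816\right) + 2864 = -20446 + 2864 = -17582$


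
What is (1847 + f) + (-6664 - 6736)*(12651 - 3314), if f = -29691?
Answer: -125143644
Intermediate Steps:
(1847 + f) + (-6664 - 6736)*(12651 - 3314) = (1847 - 29691) + (-6664 - 6736)*(12651 - 3314) = -27844 - 13400*9337 = -27844 - 125115800 = -125143644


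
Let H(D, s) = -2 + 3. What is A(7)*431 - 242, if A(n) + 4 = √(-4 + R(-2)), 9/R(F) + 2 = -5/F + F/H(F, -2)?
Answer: -1966 + 431*I*√10 ≈ -1966.0 + 1362.9*I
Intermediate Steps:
H(D, s) = 1
R(F) = 9/(-2 + F - 5/F) (R(F) = 9/(-2 + (-5/F + F/1)) = 9/(-2 + (-5/F + F*1)) = 9/(-2 + (-5/F + F)) = 9/(-2 + (F - 5/F)) = 9/(-2 + F - 5/F))
A(n) = -4 + I*√10 (A(n) = -4 + √(-4 + 9*(-2)/(-5 + (-2)² - 2*(-2))) = -4 + √(-4 + 9*(-2)/(-5 + 4 + 4)) = -4 + √(-4 + 9*(-2)/3) = -4 + √(-4 + 9*(-2)*(⅓)) = -4 + √(-4 - 6) = -4 + √(-10) = -4 + I*√10)
A(7)*431 - 242 = (-4 + I*√10)*431 - 242 = (-1724 + 431*I*√10) - 242 = -1966 + 431*I*√10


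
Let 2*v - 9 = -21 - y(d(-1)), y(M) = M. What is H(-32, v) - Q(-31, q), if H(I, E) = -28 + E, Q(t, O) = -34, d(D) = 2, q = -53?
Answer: -1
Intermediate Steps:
v = -7 (v = 9/2 + (-21 - 1*2)/2 = 9/2 + (-21 - 2)/2 = 9/2 + (½)*(-23) = 9/2 - 23/2 = -7)
H(-32, v) - Q(-31, q) = (-28 - 7) - 1*(-34) = -35 + 34 = -1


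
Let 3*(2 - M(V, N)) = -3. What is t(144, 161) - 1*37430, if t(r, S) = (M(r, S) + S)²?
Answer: -10534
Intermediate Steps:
M(V, N) = 3 (M(V, N) = 2 - ⅓*(-3) = 2 + 1 = 3)
t(r, S) = (3 + S)²
t(144, 161) - 1*37430 = (3 + 161)² - 1*37430 = 164² - 37430 = 26896 - 37430 = -10534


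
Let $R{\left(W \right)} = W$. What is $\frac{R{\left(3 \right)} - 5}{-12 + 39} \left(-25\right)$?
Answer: $\frac{50}{27} \approx 1.8519$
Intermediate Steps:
$\frac{R{\left(3 \right)} - 5}{-12 + 39} \left(-25\right) = \frac{3 - 5}{-12 + 39} \left(-25\right) = \frac{1}{27} \left(-2\right) \left(-25\right) = \left(- \frac{2}{27}\right) \left(-25\right) = \frac{50}{27}$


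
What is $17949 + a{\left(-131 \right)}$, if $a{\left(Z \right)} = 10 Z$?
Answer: $16639$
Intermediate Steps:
$17949 + a{\left(-131 \right)} = 17949 + 10 \left(-131\right) = 17949 - 1310 = 16639$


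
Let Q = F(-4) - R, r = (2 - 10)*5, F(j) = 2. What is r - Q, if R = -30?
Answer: -72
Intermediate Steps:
r = -40 (r = -8*5 = -40)
Q = 32 (Q = 2 - 1*(-30) = 2 + 30 = 32)
r - Q = -40 - 1*32 = -40 - 32 = -72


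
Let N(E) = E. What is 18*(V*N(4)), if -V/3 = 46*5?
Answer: -49680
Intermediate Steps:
V = -690 (V = -138*5 = -3*230 = -690)
18*(V*N(4)) = 18*(-690*4) = 18*(-2760) = -49680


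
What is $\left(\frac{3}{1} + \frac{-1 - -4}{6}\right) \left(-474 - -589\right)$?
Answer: $\frac{805}{2} \approx 402.5$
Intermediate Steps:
$\left(\frac{3}{1} + \frac{-1 - -4}{6}\right) \left(-474 - -589\right) = \left(3 \cdot 1 + \left(-1 + 4\right) \frac{1}{6}\right) \left(-474 + 589\right) = \left(3 + 3 \cdot \frac{1}{6}\right) 115 = \left(3 + \frac{1}{2}\right) 115 = \frac{7}{2} \cdot 115 = \frac{805}{2}$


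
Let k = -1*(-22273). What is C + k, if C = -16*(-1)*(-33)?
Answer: 21745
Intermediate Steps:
k = 22273
C = -528 (C = 16*(-33) = -528)
C + k = -528 + 22273 = 21745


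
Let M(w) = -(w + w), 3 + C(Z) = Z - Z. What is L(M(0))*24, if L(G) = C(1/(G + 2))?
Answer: -72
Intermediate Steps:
C(Z) = -3 (C(Z) = -3 + (Z - Z) = -3 + 0 = -3)
M(w) = -2*w
L(G) = -3
L(M(0))*24 = -3*24 = -72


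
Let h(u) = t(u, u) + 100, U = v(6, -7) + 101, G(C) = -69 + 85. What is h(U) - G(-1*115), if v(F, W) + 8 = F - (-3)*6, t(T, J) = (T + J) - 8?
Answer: 310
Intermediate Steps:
G(C) = 16
t(T, J) = -8 + J + T (t(T, J) = (J + T) - 8 = -8 + J + T)
v(F, W) = 10 + F (v(F, W) = -8 + (F - (-3)*6) = -8 + (F - 1*(-18)) = -8 + (F + 18) = -8 + (18 + F) = 10 + F)
U = 117 (U = (10 + 6) + 101 = 16 + 101 = 117)
h(u) = 92 + 2*u (h(u) = (-8 + u + u) + 100 = (-8 + 2*u) + 100 = 92 + 2*u)
h(U) - G(-1*115) = (92 + 2*117) - 1*16 = (92 + 234) - 16 = 326 - 16 = 310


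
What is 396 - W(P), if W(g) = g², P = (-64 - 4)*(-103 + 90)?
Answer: -781060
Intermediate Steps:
P = 884 (P = -68*(-13) = 884)
396 - W(P) = 396 - 1*884² = 396 - 1*781456 = 396 - 781456 = -781060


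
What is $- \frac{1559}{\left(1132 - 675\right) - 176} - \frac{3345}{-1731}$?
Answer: $- \frac{586228}{162137} \approx -3.6156$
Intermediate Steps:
$- \frac{1559}{\left(1132 - 675\right) - 176} - \frac{3345}{-1731} = - \frac{1559}{\left(1132 - 675\right) - 176} - - \frac{1115}{577} = - \frac{1559}{457 - 176} + \frac{1115}{577} = - \frac{1559}{281} + \frac{1115}{577} = - \frac{586228}{162137}$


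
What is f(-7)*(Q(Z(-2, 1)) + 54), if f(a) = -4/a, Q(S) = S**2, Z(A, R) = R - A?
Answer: 36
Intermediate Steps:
f(-7)*(Q(Z(-2, 1)) + 54) = (-4/(-7))*((1 - 1*(-2))**2 + 54) = (-4*(-1/7))*((1 + 2)**2 + 54) = 4*(3**2 + 54)/7 = 4*(9 + 54)/7 = (4/7)*63 = 36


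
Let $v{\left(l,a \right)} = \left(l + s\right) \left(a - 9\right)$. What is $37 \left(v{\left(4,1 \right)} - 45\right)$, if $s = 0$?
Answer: $-2849$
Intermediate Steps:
$v{\left(l,a \right)} = l \left(-9 + a\right)$ ($v{\left(l,a \right)} = \left(l + 0\right) \left(a - 9\right) = l \left(-9 + a\right)$)
$37 \left(v{\left(4,1 \right)} - 45\right) = 37 \left(4 \left(-9 + 1\right) - 45\right) = 37 \left(4 \left(-8\right) - 45\right) = 37 \left(-32 - 45\right) = 37 \left(-77\right) = -2849$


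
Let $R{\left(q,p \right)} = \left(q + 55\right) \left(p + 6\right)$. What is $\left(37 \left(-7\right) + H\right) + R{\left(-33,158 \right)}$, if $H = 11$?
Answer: $3360$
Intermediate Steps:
$R{\left(q,p \right)} = \left(6 + p\right) \left(55 + q\right)$ ($R{\left(q,p \right)} = \left(55 + q\right) \left(6 + p\right) = \left(6 + p\right) \left(55 + q\right)$)
$\left(37 \left(-7\right) + H\right) + R{\left(-33,158 \right)} = \left(37 \left(-7\right) + 11\right) + \left(330 + 6 \left(-33\right) + 55 \cdot 158 + 158 \left(-33\right)\right) = \left(-259 + 11\right) + \left(330 - 198 + 8690 - 5214\right) = -248 + 3608 = 3360$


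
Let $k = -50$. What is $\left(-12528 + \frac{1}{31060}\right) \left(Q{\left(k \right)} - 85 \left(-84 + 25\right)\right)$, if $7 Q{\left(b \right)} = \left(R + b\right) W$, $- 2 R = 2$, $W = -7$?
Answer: $- \frac{985640146907}{15530} \approx -6.3467 \cdot 10^{7}$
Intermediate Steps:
$R = -1$ ($R = \left(- \frac{1}{2}\right) 2 = -1$)
$Q{\left(b \right)} = 1 - b$ ($Q{\left(b \right)} = \frac{\left(-1 + b\right) \left(-7\right)}{7} = \frac{7 - 7 b}{7} = 1 - b$)
$\left(-12528 + \frac{1}{31060}\right) \left(Q{\left(k \right)} - 85 \left(-84 + 25\right)\right) = \left(-12528 + \frac{1}{31060}\right) \left(\left(1 - -50\right) - 85 \left(-84 + 25\right)\right) = \left(-12528 + \frac{1}{31060}\right) \left(\left(1 + 50\right) - -5015\right) = - \frac{389119679 \left(51 + 5015\right)}{31060} = \left(- \frac{389119679}{31060}\right) 5066 = - \frac{985640146907}{15530}$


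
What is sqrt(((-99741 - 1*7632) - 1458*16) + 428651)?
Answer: 5*sqrt(11918) ≈ 545.85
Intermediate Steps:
sqrt(((-99741 - 1*7632) - 1458*16) + 428651) = sqrt(((-99741 - 7632) - 1*23328) + 428651) = sqrt((-107373 - 23328) + 428651) = sqrt(-130701 + 428651) = sqrt(297950) = 5*sqrt(11918)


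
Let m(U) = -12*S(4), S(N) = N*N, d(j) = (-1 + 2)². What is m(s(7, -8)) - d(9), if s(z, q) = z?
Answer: -193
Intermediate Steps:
d(j) = 1 (d(j) = 1² = 1)
S(N) = N²
m(U) = -192 (m(U) = -12*4² = -12*16 = -192)
m(s(7, -8)) - d(9) = -192 - 1*1 = -192 - 1 = -193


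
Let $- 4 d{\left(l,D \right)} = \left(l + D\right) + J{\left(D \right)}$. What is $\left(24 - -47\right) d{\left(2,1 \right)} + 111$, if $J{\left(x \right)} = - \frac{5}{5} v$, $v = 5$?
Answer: $\frac{293}{2} \approx 146.5$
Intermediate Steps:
$J{\left(x \right)} = -5$ ($J{\left(x \right)} = - \frac{5}{5} \cdot 5 = \left(-5\right) \frac{1}{5} \cdot 5 = \left(-1\right) 5 = -5$)
$d{\left(l,D \right)} = \frac{5}{4} - \frac{D}{4} - \frac{l}{4}$ ($d{\left(l,D \right)} = - \frac{\left(l + D\right) - 5}{4} = - \frac{\left(D + l\right) - 5}{4} = - \frac{-5 + D + l}{4} = \frac{5}{4} - \frac{D}{4} - \frac{l}{4}$)
$\left(24 - -47\right) d{\left(2,1 \right)} + 111 = \left(24 - -47\right) \left(\frac{5}{4} - \frac{1}{4} - \frac{1}{2}\right) + 111 = \left(24 + 47\right) \left(\frac{5}{4} - \frac{1}{4} - \frac{1}{2}\right) + 111 = 71 \cdot \frac{1}{2} + 111 = \frac{71}{2} + 111 = \frac{293}{2}$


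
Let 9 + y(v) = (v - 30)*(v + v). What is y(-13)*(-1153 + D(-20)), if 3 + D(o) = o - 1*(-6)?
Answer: -1297530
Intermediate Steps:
y(v) = -9 + 2*v*(-30 + v) (y(v) = -9 + (v - 30)*(v + v) = -9 + (-30 + v)*(2*v) = -9 + 2*v*(-30 + v))
D(o) = 3 + o (D(o) = -3 + (o - 1*(-6)) = -3 + (o + 6) = -3 + (6 + o) = 3 + o)
y(-13)*(-1153 + D(-20)) = (-9 - 60*(-13) + 2*(-13)²)*(-1153 + (3 - 20)) = (-9 + 780 + 2*169)*(-1153 - 17) = (-9 + 780 + 338)*(-1170) = 1109*(-1170) = -1297530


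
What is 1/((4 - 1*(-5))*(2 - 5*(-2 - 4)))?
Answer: 1/288 ≈ 0.0034722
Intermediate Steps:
1/((4 - 1*(-5))*(2 - 5*(-2 - 4))) = 1/((4 + 5)*(2 - 5*(-6))) = 1/(9*(2 + 30)) = 1/(9*32) = 1/288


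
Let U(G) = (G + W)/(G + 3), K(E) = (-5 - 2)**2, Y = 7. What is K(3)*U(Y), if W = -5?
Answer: 49/5 ≈ 9.8000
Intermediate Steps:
K(E) = 49 (K(E) = (-7)**2 = 49)
U(G) = (-5 + G)/(3 + G) (U(G) = (G - 5)/(G + 3) = (-5 + G)/(3 + G))
K(3)*U(Y) = 49*((-5 + 7)/(3 + 7)) = 49*(2/10) = 49*((1/10)*2) = 49*(1/5) = 49/5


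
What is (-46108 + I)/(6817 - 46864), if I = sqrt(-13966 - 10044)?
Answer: 46108/40047 - 7*I*sqrt(10)/5721 ≈ 1.1513 - 0.0038692*I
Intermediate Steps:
I = 49*I*sqrt(10) (I = sqrt(-24010) = 49*I*sqrt(10) ≈ 154.95*I)
(-46108 + I)/(6817 - 46864) = (-46108 + 49*I*sqrt(10))/(6817 - 46864) = (-46108 + 49*I*sqrt(10))/(-40047) = (-46108 + 49*I*sqrt(10))*(-1/40047) = 46108/40047 - 7*I*sqrt(10)/5721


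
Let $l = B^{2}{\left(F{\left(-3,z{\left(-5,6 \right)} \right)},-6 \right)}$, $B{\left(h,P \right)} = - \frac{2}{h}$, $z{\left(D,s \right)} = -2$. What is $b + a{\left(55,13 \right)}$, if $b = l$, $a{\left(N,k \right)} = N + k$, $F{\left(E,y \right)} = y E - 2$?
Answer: $\frac{273}{4} \approx 68.25$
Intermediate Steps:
$F{\left(E,y \right)} = -2 + E y$ ($F{\left(E,y \right)} = E y - 2 = -2 + E y$)
$l = \frac{1}{4}$ ($l = \left(- \frac{2}{-2 - -6}\right)^{2} = \left(- \frac{2}{-2 + 6}\right)^{2} = \left(- \frac{2}{4}\right)^{2} = \left(\left(-2\right) \frac{1}{4}\right)^{2} = \left(- \frac{1}{2}\right)^{2} = \frac{1}{4} \approx 0.25$)
$b = \frac{1}{4} \approx 0.25$
$b + a{\left(55,13 \right)} = \frac{1}{4} + \left(55 + 13\right) = \frac{1}{4} + 68 = \frac{273}{4}$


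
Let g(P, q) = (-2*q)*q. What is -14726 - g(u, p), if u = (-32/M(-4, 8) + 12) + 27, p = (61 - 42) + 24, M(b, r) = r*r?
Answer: -11028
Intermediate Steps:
M(b, r) = r²
p = 43 (p = 19 + 24 = 43)
u = 77/2 (u = (-32/(8²) + 12) + 27 = (-32/64 + 12) + 27 = (-32*1/64 + 12) + 27 = (-½ + 12) + 27 = 23/2 + 27 = 77/2 ≈ 38.500)
g(P, q) = -2*q²
-14726 - g(u, p) = -14726 - (-2)*43² = -14726 - (-2)*1849 = -14726 - 1*(-3698) = -14726 + 3698 = -11028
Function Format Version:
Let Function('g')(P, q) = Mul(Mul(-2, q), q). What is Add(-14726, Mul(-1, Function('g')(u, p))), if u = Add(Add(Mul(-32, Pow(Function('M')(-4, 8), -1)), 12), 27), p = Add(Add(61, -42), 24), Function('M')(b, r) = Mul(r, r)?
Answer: -11028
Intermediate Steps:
Function('M')(b, r) = Pow(r, 2)
p = 43 (p = Add(19, 24) = 43)
u = Rational(77, 2) (u = Add(Add(Mul(-32, Pow(Pow(8, 2), -1)), 12), 27) = Add(Add(Mul(-32, Pow(64, -1)), 12), 27) = Add(Add(Mul(-32, Rational(1, 64)), 12), 27) = Add(Add(Rational(-1, 2), 12), 27) = Add(Rational(23, 2), 27) = Rational(77, 2) ≈ 38.500)
Function('g')(P, q) = Mul(-2, Pow(q, 2))
Add(-14726, Mul(-1, Function('g')(u, p))) = Add(-14726, Mul(-1, Mul(-2, Pow(43, 2)))) = Add(-14726, Mul(-1, Mul(-2, 1849))) = Add(-14726, Mul(-1, -3698)) = Add(-14726, 3698) = -11028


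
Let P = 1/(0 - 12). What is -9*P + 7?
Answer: 31/4 ≈ 7.7500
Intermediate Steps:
P = -1/12 (P = 1/(-12) = -1/12 ≈ -0.083333)
-9*P + 7 = -9*(-1/12) + 7 = 3/4 + 7 = 31/4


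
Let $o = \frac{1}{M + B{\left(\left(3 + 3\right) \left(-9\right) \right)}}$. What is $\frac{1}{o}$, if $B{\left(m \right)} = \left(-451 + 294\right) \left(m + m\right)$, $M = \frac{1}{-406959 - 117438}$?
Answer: $\frac{8891675531}{524397} \approx 16956.0$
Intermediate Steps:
$M = - \frac{1}{524397}$ ($M = \frac{1}{-524397} = - \frac{1}{524397} \approx -1.907 \cdot 10^{-6}$)
$B{\left(m \right)} = - 314 m$ ($B{\left(m \right)} = - 157 \cdot 2 m = - 314 m$)
$o = \frac{524397}{8891675531}$ ($o = \frac{1}{- \frac{1}{524397} - 314 \left(3 + 3\right) \left(-9\right)} = \frac{1}{- \frac{1}{524397} - 314 \cdot 6 \left(-9\right)} = \frac{1}{- \frac{1}{524397} - -16956} = \frac{1}{- \frac{1}{524397} + 16956} = \frac{1}{\frac{8891675531}{524397}} = \frac{524397}{8891675531} \approx 5.8976 \cdot 10^{-5}$)
$\frac{1}{o} = \frac{1}{\frac{524397}{8891675531}} = \frac{8891675531}{524397}$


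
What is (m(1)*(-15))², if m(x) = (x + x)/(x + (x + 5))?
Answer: 900/49 ≈ 18.367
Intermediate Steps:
m(x) = 2*x/(5 + 2*x) (m(x) = (2*x)/(x + (5 + x)) = (2*x)/(5 + 2*x) = 2*x/(5 + 2*x))
(m(1)*(-15))² = ((2*1/(5 + 2*1))*(-15))² = ((2*1/(5 + 2))*(-15))² = ((2*1/7)*(-15))² = ((2*1*(⅐))*(-15))² = ((2/7)*(-15))² = (-30/7)² = 900/49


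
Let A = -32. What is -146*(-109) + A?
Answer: 15882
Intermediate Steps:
-146*(-109) + A = -146*(-109) - 32 = 15914 - 32 = 15882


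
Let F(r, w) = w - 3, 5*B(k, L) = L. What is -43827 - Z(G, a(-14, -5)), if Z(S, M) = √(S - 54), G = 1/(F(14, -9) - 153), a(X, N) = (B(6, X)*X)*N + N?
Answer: -43827 - I*√1470315/165 ≈ -43827.0 - 7.3489*I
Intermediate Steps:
B(k, L) = L/5
F(r, w) = -3 + w
a(X, N) = N + N*X²/5 (a(X, N) = ((X/5)*X)*N + N = (X²/5)*N + N = N*X²/5 + N = N + N*X²/5)
G = -1/165 (G = 1/((-3 - 9) - 153) = 1/(-12 - 153) = 1/(-165) = -1/165 ≈ -0.0060606)
Z(S, M) = √(-54 + S)
-43827 - Z(G, a(-14, -5)) = -43827 - √(-54 - 1/165) = -43827 - √(-8911/165) = -43827 - I*√1470315/165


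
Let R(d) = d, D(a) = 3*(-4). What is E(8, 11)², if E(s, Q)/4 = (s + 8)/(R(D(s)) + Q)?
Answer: 4096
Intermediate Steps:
D(a) = -12
E(s, Q) = 4*(8 + s)/(-12 + Q) (E(s, Q) = 4*((s + 8)/(-12 + Q)) = 4*((8 + s)/(-12 + Q)) = 4*(8 + s)/(-12 + Q))
E(8, 11)² = (4*(8 + 8)/(-12 + 11))² = (4*16/(-1))² = (4*(-1)*16)² = (-64)² = 4096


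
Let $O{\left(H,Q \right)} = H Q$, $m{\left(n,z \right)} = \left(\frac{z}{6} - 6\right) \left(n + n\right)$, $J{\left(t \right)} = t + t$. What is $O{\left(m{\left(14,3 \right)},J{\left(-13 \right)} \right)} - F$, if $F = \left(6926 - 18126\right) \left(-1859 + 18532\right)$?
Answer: $186741604$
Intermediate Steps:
$J{\left(t \right)} = 2 t$
$m{\left(n,z \right)} = 2 n \left(-6 + \frac{z}{6}\right)$ ($m{\left(n,z \right)} = \left(z \frac{1}{6} - 6\right) 2 n = \left(\frac{z}{6} - 6\right) 2 n = \left(-6 + \frac{z}{6}\right) 2 n = 2 n \left(-6 + \frac{z}{6}\right)$)
$F = -186737600$ ($F = \left(-11200\right) 16673 = -186737600$)
$O{\left(m{\left(14,3 \right)},J{\left(-13 \right)} \right)} - F = \frac{1}{3} \cdot 14 \left(-36 + 3\right) 2 \left(-13\right) - -186737600 = \frac{1}{3} \cdot 14 \left(-33\right) \left(-26\right) + 186737600 = \left(-154\right) \left(-26\right) + 186737600 = 4004 + 186737600 = 186741604$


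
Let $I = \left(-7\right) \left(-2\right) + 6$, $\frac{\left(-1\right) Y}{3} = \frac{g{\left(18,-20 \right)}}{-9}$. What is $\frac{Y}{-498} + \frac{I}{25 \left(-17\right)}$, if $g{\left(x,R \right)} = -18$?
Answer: $- \frac{247}{7055} \approx -0.035011$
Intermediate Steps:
$Y = -6$ ($Y = - 3 \left(- \frac{18}{-9}\right) = - 3 \left(\left(-18\right) \left(- \frac{1}{9}\right)\right) = \left(-3\right) 2 = -6$)
$I = 20$ ($I = 14 + 6 = 20$)
$\frac{Y}{-498} + \frac{I}{25 \left(-17\right)} = - \frac{6}{-498} + \frac{20}{25 \left(-17\right)} = \left(-6\right) \left(- \frac{1}{498}\right) + \frac{20}{-425} = \frac{1}{83} + 20 \left(- \frac{1}{425}\right) = \frac{1}{83} - \frac{4}{85} = - \frac{247}{7055}$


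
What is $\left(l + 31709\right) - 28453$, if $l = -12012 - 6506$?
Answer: $-15262$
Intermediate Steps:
$l = -18518$
$\left(l + 31709\right) - 28453 = \left(-18518 + 31709\right) - 28453 = 13191 - 28453 = -15262$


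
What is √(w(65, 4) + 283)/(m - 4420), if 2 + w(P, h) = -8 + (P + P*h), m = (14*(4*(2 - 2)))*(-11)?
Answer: -√598/4420 ≈ -0.0055326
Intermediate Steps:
m = 0 (m = (14*(4*0))*(-11) = (14*0)*(-11) = 0*(-11) = 0)
w(P, h) = -10 + P + P*h (w(P, h) = -2 + (-8 + (P + P*h)) = -2 + (-8 + P + P*h) = -10 + P + P*h)
√(w(65, 4) + 283)/(m - 4420) = √((-10 + 65 + 65*4) + 283)/(0 - 4420) = √((-10 + 65 + 260) + 283)/(-4420) = √(315 + 283)*(-1/4420) = √598*(-1/4420) = -√598/4420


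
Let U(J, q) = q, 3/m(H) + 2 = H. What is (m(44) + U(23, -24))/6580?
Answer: -67/18424 ≈ -0.0036366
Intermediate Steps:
m(H) = 3/(-2 + H)
(m(44) + U(23, -24))/6580 = (3/(-2 + 44) - 24)/6580 = (3/42 - 24)*(1/6580) = (3*(1/42) - 24)*(1/6580) = (1/14 - 24)*(1/6580) = -335/14*1/6580 = -67/18424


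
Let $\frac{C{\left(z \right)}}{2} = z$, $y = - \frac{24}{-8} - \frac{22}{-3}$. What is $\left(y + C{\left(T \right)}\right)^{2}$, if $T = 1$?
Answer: $\frac{1369}{9} \approx 152.11$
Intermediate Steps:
$y = \frac{31}{3}$ ($y = \left(-24\right) \left(- \frac{1}{8}\right) - - \frac{22}{3} = 3 + \frac{22}{3} = \frac{31}{3} \approx 10.333$)
$C{\left(z \right)} = 2 z$
$\left(y + C{\left(T \right)}\right)^{2} = \left(\frac{31}{3} + 2 \cdot 1\right)^{2} = \left(\frac{31}{3} + 2\right)^{2} = \left(\frac{37}{3}\right)^{2} = \frac{1369}{9}$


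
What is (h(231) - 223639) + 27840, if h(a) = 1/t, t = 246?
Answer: -48166553/246 ≈ -1.9580e+5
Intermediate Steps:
h(a) = 1/246
(h(231) - 223639) + 27840 = (1/246 - 223639) + 27840 = -55015193/246 + 27840 = -48166553/246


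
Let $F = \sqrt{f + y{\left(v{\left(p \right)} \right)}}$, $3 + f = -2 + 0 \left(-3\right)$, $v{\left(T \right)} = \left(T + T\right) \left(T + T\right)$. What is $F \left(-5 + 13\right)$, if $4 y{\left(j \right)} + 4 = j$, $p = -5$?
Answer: $8 \sqrt{19} \approx 34.871$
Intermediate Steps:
$v{\left(T \right)} = 4 T^{2}$ ($v{\left(T \right)} = 2 T 2 T = 4 T^{2}$)
$y{\left(j \right)} = -1 + \frac{j}{4}$
$f = -5$ ($f = -3 + \left(-2 + 0 \left(-3\right)\right) = -3 + \left(-2 + 0\right) = -3 - 2 = -5$)
$F = \sqrt{19}$ ($F = \sqrt{-5 - \left(1 - \frac{4 \left(-5\right)^{2}}{4}\right)} = \sqrt{-5 - \left(1 - \frac{4 \cdot 25}{4}\right)} = \sqrt{-5 + \left(-1 + \frac{1}{4} \cdot 100\right)} = \sqrt{-5 + \left(-1 + 25\right)} = \sqrt{-5 + 24} = \sqrt{19} \approx 4.3589$)
$F \left(-5 + 13\right) = \sqrt{19} \left(-5 + 13\right) = \sqrt{19} \cdot 8 = 8 \sqrt{19}$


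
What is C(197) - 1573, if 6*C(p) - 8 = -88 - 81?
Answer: -9599/6 ≈ -1599.8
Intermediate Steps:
C(p) = -161/6 (C(p) = 4/3 + (-88 - 81)/6 = 4/3 + (1/6)*(-169) = 4/3 - 169/6 = -161/6)
C(197) - 1573 = -161/6 - 1573 = -9599/6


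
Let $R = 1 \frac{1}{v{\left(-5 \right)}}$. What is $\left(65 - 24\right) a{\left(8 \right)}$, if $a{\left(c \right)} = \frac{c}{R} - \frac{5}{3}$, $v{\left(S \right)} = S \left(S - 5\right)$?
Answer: $\frac{48995}{3} \approx 16332.0$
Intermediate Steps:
$v{\left(S \right)} = S \left(-5 + S\right)$
$R = \frac{1}{50}$ ($R = 1 \frac{1}{\left(-5\right) \left(-5 - 5\right)} = 1 \frac{1}{\left(-5\right) \left(-10\right)} = 1 \cdot \frac{1}{50} = \frac{1}{50} \approx 0.02$)
$a{\left(c \right)} = - \frac{5}{3} + 50 c$ ($a{\left(c \right)} = c \frac{1}{\frac{1}{50}} - \frac{5}{3} = c 50 - \frac{5}{3} = 50 c - \frac{5}{3} = - \frac{5}{3} + 50 c$)
$\left(65 - 24\right) a{\left(8 \right)} = \left(65 - 24\right) \left(- \frac{5}{3} + 50 \cdot 8\right) = 41 \left(- \frac{5}{3} + 400\right) = 41 \cdot \frac{1195}{3} = \frac{48995}{3}$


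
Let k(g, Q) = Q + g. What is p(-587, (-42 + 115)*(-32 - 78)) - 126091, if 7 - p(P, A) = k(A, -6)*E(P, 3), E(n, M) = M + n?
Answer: -4819108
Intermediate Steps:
p(P, A) = 7 - (-6 + A)*(3 + P)
p(-587, (-42 + 115)*(-32 - 78)) - 126091 = (7 - (-6 + (-42 + 115)*(-32 - 78))*(3 - 587)) - 126091 = (7 - 1*(-6 + 73*(-110))*(-584)) - 126091 = (7 - 1*(-6 - 8030)*(-584)) - 126091 = (7 - 1*(-8036)*(-584)) - 126091 = (7 - 4693024) - 126091 = -4693017 - 126091 = -4819108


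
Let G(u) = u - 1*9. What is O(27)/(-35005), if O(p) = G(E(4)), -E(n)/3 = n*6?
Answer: 81/35005 ≈ 0.0023140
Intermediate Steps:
E(n) = -18*n (E(n) = -3*n*6 = -18*n)
G(u) = -9 + u (G(u) = u - 9 = -9 + u)
O(p) = -81 (O(p) = -9 - 18*4 = -9 - 72 = -81)
O(27)/(-35005) = -81/(-35005) = -81*(-1/35005) = 81/35005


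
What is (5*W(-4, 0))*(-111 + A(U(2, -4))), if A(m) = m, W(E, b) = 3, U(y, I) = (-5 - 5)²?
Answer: -165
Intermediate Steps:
U(y, I) = 100 (U(y, I) = (-10)² = 100)
(5*W(-4, 0))*(-111 + A(U(2, -4))) = (5*3)*(-111 + 100) = 15*(-11) = -165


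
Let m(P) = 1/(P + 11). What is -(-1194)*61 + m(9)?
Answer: 1456681/20 ≈ 72834.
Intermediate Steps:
m(P) = 1/(11 + P)
-(-1194)*61 + m(9) = -(-1194)*61 + 1/(11 + 9) = -398*(-183) + 1/20 = 72834 + 1/20 = 1456681/20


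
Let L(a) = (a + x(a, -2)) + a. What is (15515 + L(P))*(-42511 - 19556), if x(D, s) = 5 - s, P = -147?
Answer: -945156276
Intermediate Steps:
L(a) = 7 + 2*a (L(a) = (a + (5 - 1*(-2))) + a = (a + (5 + 2)) + a = (a + 7) + a = (7 + a) + a = 7 + 2*a)
(15515 + L(P))*(-42511 - 19556) = (15515 + (7 + 2*(-147)))*(-42511 - 19556) = (15515 + (7 - 294))*(-62067) = (15515 - 287)*(-62067) = 15228*(-62067) = -945156276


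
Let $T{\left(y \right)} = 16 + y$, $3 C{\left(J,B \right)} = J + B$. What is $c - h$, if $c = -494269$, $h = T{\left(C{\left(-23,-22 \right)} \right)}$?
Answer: $-494270$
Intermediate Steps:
$C{\left(J,B \right)} = \frac{B}{3} + \frac{J}{3}$ ($C{\left(J,B \right)} = \frac{J + B}{3} = \frac{B + J}{3} = \frac{B}{3} + \frac{J}{3}$)
$h = 1$ ($h = 16 + \left(\frac{1}{3} \left(-22\right) + \frac{1}{3} \left(-23\right)\right) = 16 - 15 = 1$)
$c - h = -494269 - 1 = -494270$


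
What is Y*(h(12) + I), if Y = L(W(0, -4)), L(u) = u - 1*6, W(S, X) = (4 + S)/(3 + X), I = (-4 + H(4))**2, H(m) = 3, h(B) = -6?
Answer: 50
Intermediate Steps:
I = 1 (I = (-4 + 3)**2 = (-1)**2 = 1)
W(S, X) = (4 + S)/(3 + X)
L(u) = -6 + u (L(u) = u - 6 = -6 + u)
Y = -10 (Y = -6 + (4 + 0)/(3 - 4) = -6 + 4/(-1) = -6 - 1*4 = -6 - 4 = -10)
Y*(h(12) + I) = -10*(-6 + 1) = -10*(-5) = 50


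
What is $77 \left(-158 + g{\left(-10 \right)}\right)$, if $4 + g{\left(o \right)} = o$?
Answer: $-13244$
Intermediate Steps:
$g{\left(o \right)} = -4 + o$
$77 \left(-158 + g{\left(-10 \right)}\right) = 77 \left(-158 - 14\right) = 77 \left(-172\right) = -13244$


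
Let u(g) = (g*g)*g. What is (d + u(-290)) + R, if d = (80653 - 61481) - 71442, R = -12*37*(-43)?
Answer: -24422178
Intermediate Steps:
R = 19092 (R = -444*(-43) = 19092)
u(g) = g³ (u(g) = g²*g = g³)
d = -52270 (d = 19172 - 71442 = -52270)
(d + u(-290)) + R = (-52270 + (-290)³) + 19092 = (-52270 - 24389000) + 19092 = -24441270 + 19092 = -24422178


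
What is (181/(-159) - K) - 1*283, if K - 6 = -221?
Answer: -10993/159 ≈ -69.138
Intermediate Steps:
K = -215 (K = 6 - 221 = -215)
(181/(-159) - K) - 1*283 = (181/(-159) - 1*(-215)) - 1*283 = (181*(-1/159) + 215) - 283 = (-181/159 + 215) - 283 = 34004/159 - 283 = -10993/159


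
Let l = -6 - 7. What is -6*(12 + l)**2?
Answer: -6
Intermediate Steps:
l = -13
-6*(12 + l)**2 = -6*(12 - 13)**2 = -6*(-1)**2 = -6*1 = -6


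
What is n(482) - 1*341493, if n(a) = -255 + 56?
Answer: -341692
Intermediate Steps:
n(a) = -199
n(482) - 1*341493 = -199 - 1*341493 = -199 - 341493 = -341692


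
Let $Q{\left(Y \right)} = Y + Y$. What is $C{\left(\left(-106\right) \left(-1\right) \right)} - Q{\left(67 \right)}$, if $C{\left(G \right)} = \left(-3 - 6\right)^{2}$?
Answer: $-53$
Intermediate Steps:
$Q{\left(Y \right)} = 2 Y$
$C{\left(G \right)} = 81$ ($C{\left(G \right)} = \left(-9\right)^{2} = 81$)
$C{\left(\left(-106\right) \left(-1\right) \right)} - Q{\left(67 \right)} = 81 - 2 \cdot 67 = 81 - 134 = -53$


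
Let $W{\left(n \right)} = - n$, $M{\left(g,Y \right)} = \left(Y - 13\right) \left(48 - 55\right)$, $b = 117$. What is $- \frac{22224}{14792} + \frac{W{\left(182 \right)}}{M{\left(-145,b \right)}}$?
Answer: $- \frac{9263}{7396} \approx -1.2524$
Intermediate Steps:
$M{\left(g,Y \right)} = 91 - 7 Y$ ($M{\left(g,Y \right)} = \left(-13 + Y\right) \left(-7\right) = 91 - 7 Y$)
$- \frac{22224}{14792} + \frac{W{\left(182 \right)}}{M{\left(-145,b \right)}} = - \frac{22224}{14792} + \frac{\left(-1\right) 182}{91 - 819} = \left(-22224\right) \frac{1}{14792} - \frac{182}{91 - 819} = - \frac{2778}{1849} - \frac{182}{-728} = - \frac{2778}{1849} - - \frac{1}{4} = - \frac{2778}{1849} + \frac{1}{4} = - \frac{9263}{7396}$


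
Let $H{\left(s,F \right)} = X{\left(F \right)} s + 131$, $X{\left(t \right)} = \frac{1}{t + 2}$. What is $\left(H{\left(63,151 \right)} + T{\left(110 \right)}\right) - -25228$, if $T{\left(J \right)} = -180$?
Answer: $\frac{428050}{17} \approx 25179.0$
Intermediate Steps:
$X{\left(t \right)} = \frac{1}{2 + t}$
$H{\left(s,F \right)} = 131 + \frac{s}{2 + F}$ ($H{\left(s,F \right)} = \frac{s}{2 + F} + 131 = 131 + \frac{s}{2 + F}$)
$\left(H{\left(63,151 \right)} + T{\left(110 \right)}\right) - -25228 = \left(\frac{262 + 63 + 131 \cdot 151}{2 + 151} - 180\right) - -25228 = \left(\frac{262 + 63 + 19781}{153} - 180\right) + 25228 = \left(\frac{1}{153} \cdot 20106 - 180\right) + 25228 = \left(\frac{2234}{17} - 180\right) + 25228 = - \frac{826}{17} + 25228 = \frac{428050}{17}$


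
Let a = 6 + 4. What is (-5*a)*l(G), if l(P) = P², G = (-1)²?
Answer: -50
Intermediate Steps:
a = 10
G = 1
(-5*a)*l(G) = -5*10*1² = -50*1 = -50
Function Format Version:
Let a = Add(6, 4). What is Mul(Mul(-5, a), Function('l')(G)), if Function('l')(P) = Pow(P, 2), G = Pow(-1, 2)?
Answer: -50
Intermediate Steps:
a = 10
G = 1
Mul(Mul(-5, a), Function('l')(G)) = Mul(Mul(-5, 10), Pow(1, 2)) = Mul(-50, 1) = -50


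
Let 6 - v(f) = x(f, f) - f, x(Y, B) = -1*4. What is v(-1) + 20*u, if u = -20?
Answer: -391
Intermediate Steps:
x(Y, B) = -4
v(f) = 10 + f (v(f) = 6 - (-4 - f) = 6 + (4 + f) = 10 + f)
v(-1) + 20*u = (10 - 1) + 20*(-20) = 9 - 400 = -391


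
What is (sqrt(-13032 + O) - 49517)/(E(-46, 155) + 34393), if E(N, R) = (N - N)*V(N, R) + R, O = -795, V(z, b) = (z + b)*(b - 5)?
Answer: -49517/34548 + I*sqrt(13827)/34548 ≈ -1.4333 + 0.0034036*I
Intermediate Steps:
V(z, b) = (-5 + b)*(b + z) (V(z, b) = (b + z)*(-5 + b) = (-5 + b)*(b + z))
E(N, R) = R (E(N, R) = (N - N)*(R**2 - 5*R - 5*N + R*N) + R = 0*(R**2 - 5*R - 5*N + N*R) + R = 0*(R**2 - 5*N - 5*R + N*R) + R = 0 + R = R)
(sqrt(-13032 + O) - 49517)/(E(-46, 155) + 34393) = (sqrt(-13032 - 795) - 49517)/(155 + 34393) = (sqrt(-13827) - 49517)/34548 = (I*sqrt(13827) - 49517)*(1/34548) = (-49517 + I*sqrt(13827))*(1/34548) = -49517/34548 + I*sqrt(13827)/34548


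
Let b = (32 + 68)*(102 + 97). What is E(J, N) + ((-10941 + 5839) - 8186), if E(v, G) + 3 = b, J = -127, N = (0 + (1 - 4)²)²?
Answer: 6609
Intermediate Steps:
N = 81 (N = (0 + (-3)²)² = (0 + 9)² = 9² = 81)
b = 19900 (b = 100*199 = 19900)
E(v, G) = 19897 (E(v, G) = -3 + 19900 = 19897)
E(J, N) + ((-10941 + 5839) - 8186) = 19897 + ((-10941 + 5839) - 8186) = 19897 + (-5102 - 8186) = 19897 - 13288 = 6609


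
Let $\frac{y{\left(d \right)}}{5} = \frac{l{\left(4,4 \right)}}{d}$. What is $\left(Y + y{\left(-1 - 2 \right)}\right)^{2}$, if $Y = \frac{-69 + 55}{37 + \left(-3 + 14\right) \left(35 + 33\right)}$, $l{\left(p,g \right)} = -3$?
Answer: $\frac{15295921}{616225} \approx 24.822$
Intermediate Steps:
$y{\left(d \right)} = - \frac{15}{d}$ ($y{\left(d \right)} = 5 \left(- \frac{3}{d}\right) = - \frac{15}{d}$)
$Y = - \frac{14}{785}$ ($Y = - \frac{14}{37 + 11 \cdot 68} = - \frac{14}{37 + 748} = - \frac{14}{785} \approx -0.017834$)
$\left(Y + y{\left(-1 - 2 \right)}\right)^{2} = \left(- \frac{14}{785} - \frac{15}{-1 - 2}\right)^{2} = \left(- \frac{14}{785} - \frac{15}{-3}\right)^{2} = \left(- \frac{14}{785} - -5\right)^{2} = \left(- \frac{14}{785} + 5\right)^{2} = \left(\frac{3911}{785}\right)^{2} = \frac{15295921}{616225}$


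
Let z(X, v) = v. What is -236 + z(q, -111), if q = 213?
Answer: -347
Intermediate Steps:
-236 + z(q, -111) = -236 - 111 = -347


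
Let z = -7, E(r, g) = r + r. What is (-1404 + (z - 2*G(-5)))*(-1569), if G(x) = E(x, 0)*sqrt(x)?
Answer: 2213859 - 31380*I*sqrt(5) ≈ 2.2139e+6 - 70168.0*I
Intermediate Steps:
E(r, g) = 2*r
G(x) = 2*x**(3/2) (G(x) = (2*x)*sqrt(x) = 2*x**(3/2))
(-1404 + (z - 2*G(-5)))*(-1569) = (-1404 + (-7 - 4*(-5)**(3/2)))*(-1569) = (-1404 + (-7 - 4*(-5*I*sqrt(5))))*(-1569) = (-1404 + (-7 - (-20)*I*sqrt(5)))*(-1569) = (-1404 + (-7 + 20*I*sqrt(5)))*(-1569) = (-1411 + 20*I*sqrt(5))*(-1569) = 2213859 - 31380*I*sqrt(5)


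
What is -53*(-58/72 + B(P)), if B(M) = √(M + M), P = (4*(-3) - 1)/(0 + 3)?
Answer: 1537/36 - 53*I*√78/3 ≈ 42.694 - 156.03*I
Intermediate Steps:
P = -13/3 (P = (-12 - 1)/3 = -13*⅓ = -13/3 ≈ -4.3333)
B(M) = √2*√M (B(M) = √(2*M) = √2*√M)
-53*(-58/72 + B(P)) = -53*(-58/72 + √2*√(-13/3)) = -53*(-58*1/72 + √2*(I*√39/3)) = -53*(-29/36 + I*√78/3) = 1537/36 - 53*I*√78/3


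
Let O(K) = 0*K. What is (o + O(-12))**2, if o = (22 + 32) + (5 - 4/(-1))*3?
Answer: 6561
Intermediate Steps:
O(K) = 0
o = 81 (o = 54 + (5 - 4*(-1))*3 = 54 + (5 + 4)*3 = 54 + 9*3 = 54 + 27 = 81)
(o + O(-12))**2 = (81 + 0)**2 = 81**2 = 6561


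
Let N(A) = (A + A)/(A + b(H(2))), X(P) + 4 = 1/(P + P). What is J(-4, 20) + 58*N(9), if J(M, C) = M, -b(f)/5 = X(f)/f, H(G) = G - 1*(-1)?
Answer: 17684/277 ≈ 63.841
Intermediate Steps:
X(P) = -4 + 1/(2*P) (X(P) = -4 + 1/(P + P) = -4 + 1/(2*P))
H(G) = 1 + G (H(G) = G + 1 = 1 + G)
b(f) = -5*(-4 + 1/(2*f))/f
N(A) = 2*A/(115/18 + A) (N(A) = (A + A)/(A + 5*(-1 + 8*(1 + 2))/(2*(1 + 2)**2)) = (2*A)/(A + (5/2)*(-1 + 8*3)/3**2) = (2*A)/(A + (5/2)*(1/9)*(-1 + 24)) = (2*A)/(A + (5/2)*(1/9)*23) = (2*A)/(A + 115/18) = (2*A)/(115/18 + A) = 2*A/(115/18 + A))
J(-4, 20) + 58*N(9) = -4 + 58*(36*9/(115 + 18*9)) = -4 + 58*(36*9/(115 + 162)) = -4 + 58*(36*9/277) = -4 + 58*(36*9*(1/277)) = -4 + 58*(324/277) = -4 + 18792/277 = 17684/277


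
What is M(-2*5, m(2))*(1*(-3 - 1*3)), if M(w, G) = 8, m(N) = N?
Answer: -48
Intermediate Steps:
M(-2*5, m(2))*(1*(-3 - 1*3)) = 8*(1*(-3 - 1*3)) = 8*(1*(-3 - 3)) = 8*(1*(-6)) = 8*(-6) = -48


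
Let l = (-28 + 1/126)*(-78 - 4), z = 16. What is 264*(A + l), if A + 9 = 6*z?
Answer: 13207744/21 ≈ 6.2894e+5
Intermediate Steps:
A = 87 (A = -9 + 6*16 = -9 + 96 = 87)
l = 144607/63 (l = (-28 + 1/126)*(-82) = -3527/126*(-82) = 144607/63 ≈ 2295.3)
264*(A + l) = 264*(87 + 144607/63) = 264*(150088/63) = 13207744/21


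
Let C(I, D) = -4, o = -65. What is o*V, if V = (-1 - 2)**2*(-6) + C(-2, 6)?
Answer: 3770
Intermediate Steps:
V = -58 (V = (-1 - 2)**2*(-6) - 4 = (-3)**2*(-6) - 4 = 9*(-6) - 4 = -54 - 4 = -58)
o*V = -65*(-58) = 3770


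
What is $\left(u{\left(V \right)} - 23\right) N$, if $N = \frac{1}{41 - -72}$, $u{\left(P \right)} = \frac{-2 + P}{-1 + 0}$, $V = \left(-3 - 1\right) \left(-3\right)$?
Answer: $- \frac{33}{113} \approx -0.29204$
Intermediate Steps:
$V = 12$ ($V = \left(-4\right) \left(-3\right) = 12$)
$u{\left(P \right)} = 2 - P$ ($u{\left(P \right)} = \frac{-2 + P}{-1} = \left(-2 + P\right) \left(-1\right) = 2 - P$)
$N = \frac{1}{113}$ ($N = \frac{1}{41 + 72} = \frac{1}{113} \approx 0.0088496$)
$\left(u{\left(V \right)} - 23\right) N = \left(\left(2 - 12\right) - 23\right) \frac{1}{113} = \left(\left(2 - 12\right) + \left(-76 + 53\right)\right) \frac{1}{113} = \left(-10 - 23\right) \frac{1}{113} = \left(-33\right) \frac{1}{113} = - \frac{33}{113}$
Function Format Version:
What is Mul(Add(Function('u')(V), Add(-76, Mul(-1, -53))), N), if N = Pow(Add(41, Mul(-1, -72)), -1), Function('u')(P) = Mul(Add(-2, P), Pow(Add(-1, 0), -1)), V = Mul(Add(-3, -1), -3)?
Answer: Rational(-33, 113) ≈ -0.29204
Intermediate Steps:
V = 12 (V = Mul(-4, -3) = 12)
Function('u')(P) = Add(2, Mul(-1, P)) (Function('u')(P) = Mul(Add(-2, P), Pow(-1, -1)) = Mul(Add(-2, P), -1) = Add(2, Mul(-1, P)))
N = Rational(1, 113) (N = Pow(Add(41, 72), -1) = Pow(113, -1) = Rational(1, 113) ≈ 0.0088496)
Mul(Add(Function('u')(V), Add(-76, Mul(-1, -53))), N) = Mul(Add(Add(2, Mul(-1, 12)), Add(-76, Mul(-1, -53))), Rational(1, 113)) = Mul(Add(Add(2, -12), Add(-76, 53)), Rational(1, 113)) = Mul(Add(-10, -23), Rational(1, 113)) = Mul(-33, Rational(1, 113)) = Rational(-33, 113)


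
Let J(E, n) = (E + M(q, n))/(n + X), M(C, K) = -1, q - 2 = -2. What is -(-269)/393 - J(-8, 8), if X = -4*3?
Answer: -2461/1572 ≈ -1.5655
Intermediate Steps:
q = 0 (q = 2 - 2 = 0)
X = -12
J(E, n) = (-1 + E)/(-12 + n) (J(E, n) = (E - 1)/(n - 12) = (-1 + E)/(-12 + n))
-(-269)/393 - J(-8, 8) = -(-269)/393 - (-1 - 8)/(-12 + 8) = -(-269)/393 - (-9)/(-4) = -1*(-269/393) - (-1)*(-9)/4 = 269/393 - 1*9/4 = 269/393 - 9/4 = -2461/1572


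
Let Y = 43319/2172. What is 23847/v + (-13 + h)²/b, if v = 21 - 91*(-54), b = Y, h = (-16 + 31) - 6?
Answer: 401509771/71259755 ≈ 5.6345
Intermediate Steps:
h = 9 (h = 15 - 6 = 9)
Y = 43319/2172 (Y = 43319*(1/2172) = 43319/2172 ≈ 19.944)
b = 43319/2172 ≈ 19.944
v = 4935 (v = 21 + 4914 = 4935)
23847/v + (-13 + h)²/b = 23847/4935 + (-13 + 9)²/(43319/2172) = 23847*(1/4935) + (-4)²*(2172/43319) = 7949/1645 + 16*(2172/43319) = 7949/1645 + 34752/43319 = 401509771/71259755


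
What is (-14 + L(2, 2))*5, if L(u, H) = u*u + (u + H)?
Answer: -30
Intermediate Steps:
L(u, H) = H + u + u**2 (L(u, H) = u**2 + (H + u) = H + u + u**2)
(-14 + L(2, 2))*5 = (-14 + (2 + 2 + 2**2))*5 = (-14 + (2 + 2 + 4))*5 = (-14 + 8)*5 = -6*5 = -30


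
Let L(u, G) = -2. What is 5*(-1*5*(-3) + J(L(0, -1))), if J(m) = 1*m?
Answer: 65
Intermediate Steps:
J(m) = m
5*(-1*5*(-3) + J(L(0, -1))) = 5*(-1*5*(-3) - 2) = 5*(-5*(-3) - 2) = 5*(15 - 2) = 5*13 = 65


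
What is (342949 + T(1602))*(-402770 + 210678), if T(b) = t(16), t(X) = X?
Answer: -65880832780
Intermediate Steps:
T(b) = 16
(342949 + T(1602))*(-402770 + 210678) = (342949 + 16)*(-402770 + 210678) = 342965*(-192092) = -65880832780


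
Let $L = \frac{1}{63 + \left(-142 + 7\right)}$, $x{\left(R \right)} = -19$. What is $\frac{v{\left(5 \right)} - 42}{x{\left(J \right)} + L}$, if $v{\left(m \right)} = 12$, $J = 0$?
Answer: $\frac{2160}{1369} \approx 1.5778$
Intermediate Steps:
$L = - \frac{1}{72}$ ($L = \frac{1}{63 - 135} = \frac{1}{-72} = - \frac{1}{72} \approx -0.013889$)
$\frac{v{\left(5 \right)} - 42}{x{\left(J \right)} + L} = \frac{12 - 42}{-19 - \frac{1}{72}} = - \frac{30}{- \frac{1369}{72}} = \left(-30\right) \left(- \frac{72}{1369}\right) = \frac{2160}{1369}$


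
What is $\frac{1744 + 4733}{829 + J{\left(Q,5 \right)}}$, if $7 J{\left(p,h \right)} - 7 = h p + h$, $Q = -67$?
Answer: $\frac{45339}{5480} \approx 8.2735$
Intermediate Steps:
$J{\left(p,h \right)} = 1 + \frac{h}{7} + \frac{h p}{7}$ ($J{\left(p,h \right)} = 1 + \frac{h p + h}{7} = 1 + \frac{h + h p}{7} = 1 + \left(\frac{h}{7} + \frac{h p}{7}\right) = 1 + \frac{h}{7} + \frac{h p}{7}$)
$\frac{1744 + 4733}{829 + J{\left(Q,5 \right)}} = \frac{1744 + 4733}{829 + \left(1 + \frac{1}{7} \cdot 5 + \frac{1}{7} \cdot 5 \left(-67\right)\right)} = \frac{6477}{829 + \left(1 + \frac{5}{7} - \frac{335}{7}\right)} = \frac{6477}{829 - \frac{323}{7}} = \frac{6477}{\frac{5480}{7}} = 6477 \cdot \frac{7}{5480} = \frac{45339}{5480}$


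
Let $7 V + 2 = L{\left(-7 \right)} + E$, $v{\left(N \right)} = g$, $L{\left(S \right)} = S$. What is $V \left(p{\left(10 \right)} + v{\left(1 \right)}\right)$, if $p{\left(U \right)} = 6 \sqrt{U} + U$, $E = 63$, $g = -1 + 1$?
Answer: $\frac{540}{7} + \frac{324 \sqrt{10}}{7} \approx 223.51$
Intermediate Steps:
$g = 0$
$v{\left(N \right)} = 0$
$V = \frac{54}{7}$ ($V = - \frac{2}{7} + \frac{-7 + 63}{7} = - \frac{2}{7} + \frac{1}{7} \cdot 56 = - \frac{2}{7} + 8 = \frac{54}{7} \approx 7.7143$)
$p{\left(U \right)} = U + 6 \sqrt{U}$
$V \left(p{\left(10 \right)} + v{\left(1 \right)}\right) = \frac{54 \left(\left(10 + 6 \sqrt{10}\right) + 0\right)}{7} = \frac{54 \left(10 + 6 \sqrt{10}\right)}{7} = \frac{540}{7} + \frac{324 \sqrt{10}}{7}$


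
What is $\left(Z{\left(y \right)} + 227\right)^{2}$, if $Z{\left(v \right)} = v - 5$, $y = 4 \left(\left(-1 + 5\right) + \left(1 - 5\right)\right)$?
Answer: $49284$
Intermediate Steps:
$y = 0$ ($y = 4 \left(4 + \left(1 - 5\right)\right) = 4 \left(4 - 4\right) = 4 \cdot 0 = 0$)
$Z{\left(v \right)} = -5 + v$ ($Z{\left(v \right)} = v - 5 = -5 + v$)
$\left(Z{\left(y \right)} + 227\right)^{2} = \left(\left(-5 + 0\right) + 227\right)^{2} = \left(-5 + 227\right)^{2} = 222^{2} = 49284$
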